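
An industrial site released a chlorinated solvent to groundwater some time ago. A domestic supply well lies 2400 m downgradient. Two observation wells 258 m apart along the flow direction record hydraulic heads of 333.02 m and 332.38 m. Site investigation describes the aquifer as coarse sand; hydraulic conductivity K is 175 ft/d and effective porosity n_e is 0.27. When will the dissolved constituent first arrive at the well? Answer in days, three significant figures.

4900 days

Hydraulic gradient i = (333.02 − 332.38) / 258 = 0.64 / 258 = 0.002481
K = 175 ft/d × 0.3048 = 53.34 m/d
Darcy flux q = K·i = 53.34 × 0.002481 = 0.1323 m/d
Seepage velocity v = q / n = 0.1323 / 0.27 = 0.4901 m/d
t = L / v = 2400 / 0.4901 = 4897 d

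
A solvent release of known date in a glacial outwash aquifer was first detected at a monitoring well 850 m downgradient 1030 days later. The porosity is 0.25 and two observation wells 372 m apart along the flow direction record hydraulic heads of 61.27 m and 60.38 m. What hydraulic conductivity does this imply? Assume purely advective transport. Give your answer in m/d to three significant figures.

86.2 m/d

Hydraulic gradient i = (61.27 − 60.38) / 372 = 0.89 / 372 = 0.002392
v = L / t = 850 / 1030 = 0.8252 m/d
K = v · n / i = 0.8252 × 0.25 / 0.002392 = 86.2 m/d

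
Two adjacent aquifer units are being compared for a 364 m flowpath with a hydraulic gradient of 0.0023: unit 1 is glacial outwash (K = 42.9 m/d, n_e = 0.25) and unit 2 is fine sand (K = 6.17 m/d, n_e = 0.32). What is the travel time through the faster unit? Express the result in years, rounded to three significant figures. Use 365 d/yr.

Unit 1 (glacial outwash): v = 42.9×0.0023/0.25 = 0.3947 m/d, t = 364/0.3947 = 922.3 d
Unit 2 (fine sand): v = 6.17×0.0023/0.32 = 0.04435 m/d, t = 364/0.04435 = 8208 d
Faster: 922.3 d / 365 = 2.53 yr

2.53 years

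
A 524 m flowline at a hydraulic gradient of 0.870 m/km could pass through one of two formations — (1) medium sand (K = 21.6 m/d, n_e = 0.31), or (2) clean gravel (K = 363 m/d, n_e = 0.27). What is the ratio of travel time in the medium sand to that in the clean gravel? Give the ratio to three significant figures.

19.3

Unit 1 (medium sand): v = 21.6×8.7e-4/0.31 = 0.06062 m/d, t = 524/0.06062 = 8644 d
Unit 2 (clean gravel): v = 363×8.7e-4/0.27 = 1.170 m/d, t = 524/1.170 = 448.0 d
t(medium sand) / t(clean gravel) = 8644/448.0 = 19.3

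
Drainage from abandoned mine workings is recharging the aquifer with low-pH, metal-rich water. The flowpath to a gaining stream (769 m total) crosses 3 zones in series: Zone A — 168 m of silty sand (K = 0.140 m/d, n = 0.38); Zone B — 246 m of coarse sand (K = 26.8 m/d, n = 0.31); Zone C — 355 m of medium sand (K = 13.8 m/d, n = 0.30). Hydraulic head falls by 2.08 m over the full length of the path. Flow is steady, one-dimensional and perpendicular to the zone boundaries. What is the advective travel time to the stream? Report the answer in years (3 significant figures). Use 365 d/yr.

Continuity: the same q passes through each zone, so ΔH = q·Σ(L_j/K_j) — the zones act as resistances in series.
Σ(L/K) = 168/0.140 + 246/26.8 + 355/13.8 = 1200 + 9.179 + 25.72 = 1235 d
q = ΔH / Σ(L/K) = 2.08 / 1235 = 0.001684 m/d (same in every zone)
Zone A: v = q/n = 0.001684/0.38 = 0.004432 m/d → t_A = 168/0.004432 = 37900 d
Zone B: v = q/n = 0.001684/0.31 = 0.005433 m/d → t_B = 246/0.005433 = 45280 d
Zone C: v = q/n = 0.001684/0.30 = 0.005614 m/d → t_C = 355/0.005614 = 63230 d
Total t = 37900 + 45280 + 63230 = 146400 d
   = 146400 / 365 = 401 yr

401 years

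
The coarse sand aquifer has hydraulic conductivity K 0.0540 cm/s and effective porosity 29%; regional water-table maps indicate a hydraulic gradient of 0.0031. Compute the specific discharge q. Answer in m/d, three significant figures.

0.145 m/d

K = 0.0540 cm/s × 864 = 46.66 m/d
q = Ki = 46.66 × 0.0031 = 0.1446 m/d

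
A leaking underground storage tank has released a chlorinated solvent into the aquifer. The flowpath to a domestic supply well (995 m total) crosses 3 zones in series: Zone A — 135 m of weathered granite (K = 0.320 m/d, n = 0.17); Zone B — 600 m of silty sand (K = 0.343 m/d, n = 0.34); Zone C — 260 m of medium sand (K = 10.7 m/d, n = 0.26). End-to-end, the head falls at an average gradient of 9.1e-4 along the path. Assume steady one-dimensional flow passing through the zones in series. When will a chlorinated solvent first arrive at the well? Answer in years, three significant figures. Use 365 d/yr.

1960 years

Steady 1-D flow in series ⇒ the Darcy flux q is identical in every zone and the zone head losses add (resistances L/K in series).
Σ(L/K) = 135/0.320 + 600/0.343 + 260/10.7 = 421.9 + 1749 + 24.30 = 2195 d
K_eq = L_total / Σ(L/K) = 995 / 2195 = 0.4532 m/d
q = K_eq · i = 0.4532 × 9.1e-4 = 4.124e-4 m/d (same in every zone)
Zone A: v = q/n = 4.124e-4/0.17 = 0.002426 m/d → t_A = 135/0.002426 = 55650 d
Zone B: v = q/n = 4.124e-4/0.34 = 0.001213 m/d → t_B = 600/0.001213 = 494600 d
Zone C: v = q/n = 4.124e-4/0.26 = 0.001586 m/d → t_C = 260/0.001586 = 163900 d
Total t = 55650 + 494600 + 163900 = 714200 d
   = 714200 / 365 = 1960 yr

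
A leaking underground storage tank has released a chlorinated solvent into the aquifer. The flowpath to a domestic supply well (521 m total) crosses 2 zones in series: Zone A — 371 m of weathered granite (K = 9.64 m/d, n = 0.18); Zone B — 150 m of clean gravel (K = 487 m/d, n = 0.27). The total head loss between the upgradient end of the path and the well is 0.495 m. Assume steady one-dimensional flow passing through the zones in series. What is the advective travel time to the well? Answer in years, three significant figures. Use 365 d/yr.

23.0 years

Steady 1-D flow in series ⇒ the Darcy flux q is identical in every zone and the zone head losses add (resistances L/K in series).
Σ(L/K) = 371/9.64 + 150/487 = 38.49 + 0.3080 = 38.79 d
q = ΔH / Σ(L/K) = 0.495 / 38.79 = 0.01276 m/d (same in every zone)
Zone A: v = q/n = 0.01276/0.18 = 0.07089 m/d → t_A = 371/0.07089 = 5234 d
Zone B: v = q/n = 0.01276/0.27 = 0.04726 m/d → t_B = 150/0.04726 = 3174 d
Total t = 5234 + 3174 = 8408 d
   = 8408 / 365 = 23.0 yr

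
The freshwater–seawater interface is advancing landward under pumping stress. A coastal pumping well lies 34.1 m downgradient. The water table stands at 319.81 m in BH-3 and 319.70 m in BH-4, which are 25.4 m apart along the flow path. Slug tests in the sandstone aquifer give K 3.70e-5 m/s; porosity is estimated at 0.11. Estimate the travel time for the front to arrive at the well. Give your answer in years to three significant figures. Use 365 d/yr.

0.742 years

Hydraulic gradient i = (319.81 − 319.70) / 25.4 = 0.11 / 25.4 = 0.004331
K = 3.70e-5 m/s × 86400 s/d = 3.197 m/d
Specific discharge q = 3.197 × 0.004331 = 0.01384 m/d
Seepage velocity v = q / n = 0.01384 / 0.11 = 0.1259 m/d
t = L / v = 34.1 / 0.1259 = 270.9 d
   = 270.9 / 365 = 0.742 yr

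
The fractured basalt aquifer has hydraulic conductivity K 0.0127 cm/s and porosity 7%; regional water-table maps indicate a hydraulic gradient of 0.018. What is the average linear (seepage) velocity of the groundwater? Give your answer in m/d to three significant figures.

K = 0.0127 cm/s × 864 = 10.97 m/d
q = Ki = 10.97 × 0.018 = 0.1975 m/d
v_s = q/n_e = 0.1975/0.07 = 2.822 m/d

2.82 m/d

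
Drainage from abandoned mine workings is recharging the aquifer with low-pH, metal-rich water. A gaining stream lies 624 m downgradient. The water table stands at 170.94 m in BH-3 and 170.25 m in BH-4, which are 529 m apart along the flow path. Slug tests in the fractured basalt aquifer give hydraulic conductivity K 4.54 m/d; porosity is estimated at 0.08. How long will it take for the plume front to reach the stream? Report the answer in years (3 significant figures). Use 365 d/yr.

Hydraulic gradient i = (170.94 − 170.25) / 529 = 0.69 / 529 = 0.001304
Specific discharge q = 4.54 × 0.001304 = 0.005922 m/d
v_s = q/n_e = 0.005922/0.08 = 0.07402 m/d
t = L / v = 624 / 0.07402 = 8430 d
   = 8430 / 365 = 23.1 yr

23.1 years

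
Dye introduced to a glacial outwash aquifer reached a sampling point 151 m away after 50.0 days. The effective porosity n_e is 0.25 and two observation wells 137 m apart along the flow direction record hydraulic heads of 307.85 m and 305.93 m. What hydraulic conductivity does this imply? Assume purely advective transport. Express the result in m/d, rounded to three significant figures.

Hydraulic gradient i = (307.85 − 305.93) / 137 = 1.92 / 137 = 0.01401
v = L / t = 151 / 50.0 = 3.020 m/d
K = v · n / i = 3.020 × 0.25 / 0.01401 = 53.9 m/d

53.9 m/d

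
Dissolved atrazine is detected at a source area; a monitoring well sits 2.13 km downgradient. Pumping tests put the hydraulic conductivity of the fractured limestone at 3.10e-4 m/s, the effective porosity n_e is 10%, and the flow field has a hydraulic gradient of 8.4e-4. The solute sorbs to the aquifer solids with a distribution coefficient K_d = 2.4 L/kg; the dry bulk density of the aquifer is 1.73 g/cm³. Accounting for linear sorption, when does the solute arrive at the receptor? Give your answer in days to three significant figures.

K = 3.10e-4 m/s × 86400 s/d = 26.78 m/d
Darcy flux q = K·i = 26.78 × 8.4e-4 = 0.02250 m/d
v_s = q/n_e = 0.02250/0.10 = 0.2250 m/d
Retardation R = 1 + ρ_b·K_d/n = 1 + 1.73×2.4/0.10 = 42.52
Contaminant velocity v_c = v/R = 0.2250/42.52 = 0.005291 m/d
L = 2.13 km = 2130 m
t = L/v_c = 2130/0.005291 = 402500 d

403000 days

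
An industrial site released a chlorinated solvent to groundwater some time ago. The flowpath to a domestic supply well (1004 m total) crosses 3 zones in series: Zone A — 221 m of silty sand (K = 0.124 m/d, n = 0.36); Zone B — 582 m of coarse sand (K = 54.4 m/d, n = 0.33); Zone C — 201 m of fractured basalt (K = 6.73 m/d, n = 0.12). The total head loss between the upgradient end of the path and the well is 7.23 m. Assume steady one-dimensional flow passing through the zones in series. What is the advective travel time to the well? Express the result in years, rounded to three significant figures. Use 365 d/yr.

204 years

Continuity: the same q passes through each zone, so ΔH = q·Σ(L_j/K_j) — the zones act as resistances in series.
Σ(L/K) = 221/0.124 + 582/54.4 + 201/6.73 = 1782 + 10.70 + 29.87 = 1823 d
q = ΔH / Σ(L/K) = 7.23 / 1823 = 0.003966 m/d (same in every zone)
Zone A: v = q/n = 0.003966/0.36 = 0.01102 m/d → t_A = 221/0.01102 = 20060 d
Zone B: v = q/n = 0.003966/0.33 = 0.01202 m/d → t_B = 582/0.01202 = 48420 d
Zone C: v = q/n = 0.003966/0.12 = 0.03305 m/d → t_C = 201/0.03305 = 6081 d
Total t = 20060 + 48420 + 6081 = 74560 d
   = 74560 / 365 = 204 yr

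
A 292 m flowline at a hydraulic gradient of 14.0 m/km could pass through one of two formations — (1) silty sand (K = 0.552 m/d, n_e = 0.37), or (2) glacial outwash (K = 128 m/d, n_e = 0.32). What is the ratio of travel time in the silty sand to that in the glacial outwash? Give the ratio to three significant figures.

Unit 1 (silty sand): v = 0.552×0.014/0.37 = 0.02089 m/d, t = 292/0.02089 = 13980 d
Unit 2 (glacial outwash): v = 128×0.014/0.32 = 5.600 m/d, t = 292/5.600 = 52.14 d
t(silty sand) / t(glacial outwash) = 13980/52.14 = 268

268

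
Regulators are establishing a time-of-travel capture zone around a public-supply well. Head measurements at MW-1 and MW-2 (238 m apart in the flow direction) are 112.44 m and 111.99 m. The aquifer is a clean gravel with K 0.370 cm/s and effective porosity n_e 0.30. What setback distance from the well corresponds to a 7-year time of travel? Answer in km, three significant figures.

Hydraulic gradient i = (112.44 − 111.99) / 238 = 0.45 / 238 = 0.001891
K = 0.370 cm/s × 864 = 319.7 m/d
Darcy flux q = K·i = 319.7 × 0.001891 = 0.6044 m/d
v_s = q/n_e = 0.6044/0.30 = 2.015 m/d
T = 7 yr × 365 = 2555 d
L = v × T = 2.015 × 2555 = 5148 m
   = 5.15 km

5.15 km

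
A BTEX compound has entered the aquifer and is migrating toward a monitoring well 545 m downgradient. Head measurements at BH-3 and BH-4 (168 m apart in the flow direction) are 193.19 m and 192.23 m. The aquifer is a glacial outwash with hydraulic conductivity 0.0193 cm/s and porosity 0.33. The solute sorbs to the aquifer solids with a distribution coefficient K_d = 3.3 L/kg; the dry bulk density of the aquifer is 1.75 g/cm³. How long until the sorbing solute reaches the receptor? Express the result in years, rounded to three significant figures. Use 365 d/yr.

Hydraulic gradient i = (193.19 − 192.23) / 168 = 0.96 / 168 = 0.005714
K = 0.0193 cm/s × 864 = 16.68 m/d
Darcy flux q = K·i = 16.68 × 0.005714 = 0.09529 m/d
Average linear velocity = 0.09529 / 0.33 = 0.2887 m/d
Retardation R = 1 + ρ_b·K_d/n = 1 + 1.75×3.3/0.33 = 18.50
Contaminant velocity v_c = v/R = 0.2887/18.50 = 0.01561 m/d
t = L/v_c = 545/0.01561 = 34920 d
   = 34920/365 = 95.7 yr

95.7 years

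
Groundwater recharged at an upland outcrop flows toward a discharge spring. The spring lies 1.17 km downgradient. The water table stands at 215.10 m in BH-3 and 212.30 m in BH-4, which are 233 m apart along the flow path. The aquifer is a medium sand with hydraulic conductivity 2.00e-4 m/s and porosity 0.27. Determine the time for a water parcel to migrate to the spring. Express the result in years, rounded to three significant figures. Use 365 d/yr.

4.17 years

Hydraulic gradient i = (215.10 − 212.30) / 233 = 2.80 / 233 = 0.01202
K = 2.00e-4 m/s × 86400 s/d = 17.28 m/d
Specific discharge q = 17.28 × 0.01202 = 0.2077 m/d
v_s = q/n_e = 0.2077/0.27 = 0.7691 m/d
L = 1.17 km = 1170 m
t = L / v = 1170 / 0.7691 = 1521 d
   = 1521 / 365 = 4.17 yr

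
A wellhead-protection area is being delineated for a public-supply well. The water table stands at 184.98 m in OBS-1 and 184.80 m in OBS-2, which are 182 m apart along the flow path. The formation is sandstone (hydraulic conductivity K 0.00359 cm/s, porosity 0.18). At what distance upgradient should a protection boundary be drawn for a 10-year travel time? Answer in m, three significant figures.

62.2 m

Hydraulic gradient i = (184.98 − 184.80) / 182 = 0.18 / 182 = 9.890e-4
K = 0.00359 cm/s × 864 = 3.102 m/d
Darcy flux q = K·i = 3.102 × 9.890e-4 = 0.003068 m/d
v_s = q/n_e = 0.003068/0.18 = 0.01704 m/d
T = 10 yr × 365 = 3650 d
L = v × T = 0.01704 × 3650 = 62.21 m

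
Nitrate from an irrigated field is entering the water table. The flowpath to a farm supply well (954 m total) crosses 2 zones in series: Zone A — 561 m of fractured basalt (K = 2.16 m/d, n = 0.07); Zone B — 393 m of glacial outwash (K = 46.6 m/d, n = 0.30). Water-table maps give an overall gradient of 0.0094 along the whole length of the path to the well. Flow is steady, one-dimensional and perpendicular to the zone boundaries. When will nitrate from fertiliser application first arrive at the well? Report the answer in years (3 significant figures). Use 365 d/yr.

Steady 1-D flow in series ⇒ the Darcy flux q is identical in every zone and the zone head losses add (resistances L/K in series).
Σ(L/K) = 561/2.16 + 393/46.6 = 259.7 + 8.433 = 268.2 d
K_eq = L_total / Σ(L/K) = 954 / 268.2 = 3.558 m/d
q = K_eq · i = 3.558 × 0.0094 = 0.03344 m/d (same in every zone)
Zone A: v = q/n = 0.03344/0.07 = 0.4777 m/d → t_A = 561/0.4777 = 1174 d
Zone B: v = q/n = 0.03344/0.30 = 0.1115 m/d → t_B = 393/0.1115 = 3526 d
Total t = 1174 + 3526 = 4700 d
   = 4700 / 365 = 12.9 yr

12.9 years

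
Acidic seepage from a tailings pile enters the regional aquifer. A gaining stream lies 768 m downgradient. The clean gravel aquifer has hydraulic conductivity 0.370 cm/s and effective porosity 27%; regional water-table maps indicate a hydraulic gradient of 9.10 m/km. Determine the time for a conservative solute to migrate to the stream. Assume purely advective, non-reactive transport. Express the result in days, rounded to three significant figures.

71.3 days

K = 0.370 cm/s × 864 = 319.7 m/d
q = Ki = 319.7 × 0.0091 = 2.909 m/d
v = Ki/n = 319.7·0.0091/0.27 = 10.77 m/d
t = L / v = 768 / 10.77 = 71.28 d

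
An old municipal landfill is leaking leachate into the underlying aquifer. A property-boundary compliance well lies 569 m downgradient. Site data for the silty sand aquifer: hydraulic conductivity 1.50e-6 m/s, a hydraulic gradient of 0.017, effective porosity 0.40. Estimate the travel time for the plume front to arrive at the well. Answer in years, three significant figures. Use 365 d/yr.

283 years

K = 1.50e-6 m/s × 86400 s/d = 0.1296 m/d
Darcy flux q = K·i = 0.1296 × 0.017 = 0.002203 m/d
Seepage velocity v = q / n = 0.002203 / 0.40 = 0.005508 m/d
t = L / v = 569 / 0.005508 = 103300 d
   = 103300 / 365 = 283 yr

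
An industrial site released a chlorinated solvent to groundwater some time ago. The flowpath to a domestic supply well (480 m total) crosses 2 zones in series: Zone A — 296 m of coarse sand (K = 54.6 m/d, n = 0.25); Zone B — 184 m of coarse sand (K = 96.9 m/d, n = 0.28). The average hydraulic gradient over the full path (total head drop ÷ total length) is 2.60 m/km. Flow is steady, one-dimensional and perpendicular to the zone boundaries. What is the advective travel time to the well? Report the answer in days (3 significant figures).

For zones in series the flux q is common to all zones; the equivalent conductivity is the harmonic (thickness-weighted) mean, K_eq = L_total / Σ(L_j/K_j).
Σ(L/K) = 296/54.6 + 184/96.9 = 5.421 + 1.899 = 7.320 d
K_eq = L_total / Σ(L/K) = 480 / 7.320 = 65.57 m/d
q = K_eq · i = 65.57 × 0.0026 = 0.1705 m/d (same in every zone)
Zone A: v = q/n = 0.1705/0.25 = 0.6820 m/d → t_A = 296/0.6820 = 434.0 d
Zone B: v = q/n = 0.1705/0.28 = 0.6089 m/d → t_B = 184/0.6089 = 302.2 d
Total t = 434.0 + 302.2 = 736.2 d

736 days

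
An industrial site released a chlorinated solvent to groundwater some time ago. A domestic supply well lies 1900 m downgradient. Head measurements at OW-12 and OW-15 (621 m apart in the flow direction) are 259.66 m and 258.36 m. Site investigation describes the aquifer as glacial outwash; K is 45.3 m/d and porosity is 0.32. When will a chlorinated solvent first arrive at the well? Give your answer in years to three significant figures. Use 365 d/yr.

Hydraulic gradient i = (259.66 − 258.36) / 621 = 1.30 / 621 = 0.002093
Specific discharge q = 45.3 × 0.002093 = 0.09483 m/d
v_s = q/n_e = 0.09483/0.32 = 0.2963 m/d
t = L / v = 1900 / 0.2963 = 6411 d
   = 6411 / 365 = 17.6 yr

17.6 years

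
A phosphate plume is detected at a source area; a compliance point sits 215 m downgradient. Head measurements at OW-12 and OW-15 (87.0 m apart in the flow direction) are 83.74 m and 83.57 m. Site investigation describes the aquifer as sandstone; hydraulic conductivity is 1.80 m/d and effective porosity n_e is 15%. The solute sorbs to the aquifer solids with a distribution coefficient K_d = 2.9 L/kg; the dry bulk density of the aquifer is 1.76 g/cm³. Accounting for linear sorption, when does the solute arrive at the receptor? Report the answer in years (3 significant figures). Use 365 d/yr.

880 years

Hydraulic gradient i = (83.74 − 83.57) / 87.0 = 0.17 / 87.0 = 0.001954
Specific discharge q = 1.80 × 0.001954 = 0.003517 m/d
v = Ki/n = 1.80·0.001954/0.15 = 0.02345 m/d
Retardation R = 1 + ρ_b·K_d/n = 1 + 1.76×2.9/0.15 = 35.03
Contaminant velocity v_c = v/R = 0.02345/35.03 = 6.694e-4 m/d
t = L/v_c = 215/6.694e-4 = 321200 d
   = 321200/365 = 880 yr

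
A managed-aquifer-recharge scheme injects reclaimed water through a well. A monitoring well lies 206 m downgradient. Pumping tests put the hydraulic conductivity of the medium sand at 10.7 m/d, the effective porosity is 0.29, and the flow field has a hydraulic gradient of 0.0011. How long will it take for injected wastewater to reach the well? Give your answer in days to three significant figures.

Darcy flux q = K·i = 10.7 × 0.0011 = 0.01177 m/d
Seepage velocity v = q / n = 0.01177 / 0.29 = 0.04059 m/d
t = L / v = 206 / 0.04059 = 5076 d

5080 days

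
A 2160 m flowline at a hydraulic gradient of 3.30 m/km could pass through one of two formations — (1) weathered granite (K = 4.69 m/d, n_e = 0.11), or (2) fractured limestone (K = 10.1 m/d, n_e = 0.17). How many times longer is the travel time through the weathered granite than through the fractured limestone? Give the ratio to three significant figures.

1.39

Unit 1 (weathered granite): v = 4.69×0.0033/0.11 = 0.1407 m/d, t = 2160/0.1407 = 15350 d
Unit 2 (fractured limestone): v = 10.1×0.0033/0.17 = 0.1961 m/d, t = 2160/0.1961 = 11020 d
t(weathered granite) / t(fractured limestone) = 15350/11020 = 1.39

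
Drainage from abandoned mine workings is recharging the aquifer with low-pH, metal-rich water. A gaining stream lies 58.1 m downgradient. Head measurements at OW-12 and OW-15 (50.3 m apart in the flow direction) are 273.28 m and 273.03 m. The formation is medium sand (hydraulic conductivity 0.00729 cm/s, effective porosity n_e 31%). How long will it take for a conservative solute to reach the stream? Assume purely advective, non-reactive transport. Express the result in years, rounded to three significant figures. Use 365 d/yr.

1.58 years

Hydraulic gradient i = (273.28 − 273.03) / 50.3 = 0.25 / 50.3 = 0.004970
K = 0.00729 cm/s × 864 = 6.299 m/d
Darcy flux q = K·i = 6.299 × 0.004970 = 0.03130 m/d
v = Ki/n = 6.299·0.004970/0.31 = 0.1010 m/d
t = L / v = 58.1 / 0.1010 = 575.3 d
   = 575.3 / 365 = 1.58 yr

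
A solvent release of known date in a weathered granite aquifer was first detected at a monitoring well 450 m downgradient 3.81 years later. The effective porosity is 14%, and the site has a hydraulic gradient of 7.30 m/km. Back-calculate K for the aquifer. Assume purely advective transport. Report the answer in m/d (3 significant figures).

6.21 m/d

t = 3.81 years = 1391 d
v = L / t = 450 / 1391 = 0.3236 m/d
K = v · n / i = 0.3236 × 0.14 / 0.0073 = 6.21 m/d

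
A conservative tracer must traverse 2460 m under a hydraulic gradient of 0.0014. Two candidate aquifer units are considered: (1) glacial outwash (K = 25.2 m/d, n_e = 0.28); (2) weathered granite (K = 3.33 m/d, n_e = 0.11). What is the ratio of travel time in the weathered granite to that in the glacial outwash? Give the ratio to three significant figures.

Unit 1 (glacial outwash): v = 25.2×0.0014/0.28 = 0.1260 m/d, t = 2460/0.1260 = 19520 d
Unit 2 (weathered granite): v = 3.33×0.0014/0.11 = 0.04238 m/d, t = 2460/0.04238 = 58040 d
t(weathered granite) / t(glacial outwash) = 58040/19520 = 2.97

2.97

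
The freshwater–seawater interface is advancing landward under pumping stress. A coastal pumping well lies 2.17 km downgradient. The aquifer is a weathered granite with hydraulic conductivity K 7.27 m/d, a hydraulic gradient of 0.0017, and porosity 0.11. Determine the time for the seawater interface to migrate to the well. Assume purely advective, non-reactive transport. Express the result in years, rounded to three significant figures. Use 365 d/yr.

52.9 years

Specific discharge q = 7.27 × 0.0017 = 0.01236 m/d
Average linear velocity = 0.01236 / 0.11 = 0.1124 m/d
L = 2.17 km = 2170 m
t = L / v = 2170 / 0.1124 = 19310 d
   = 19310 / 365 = 52.9 yr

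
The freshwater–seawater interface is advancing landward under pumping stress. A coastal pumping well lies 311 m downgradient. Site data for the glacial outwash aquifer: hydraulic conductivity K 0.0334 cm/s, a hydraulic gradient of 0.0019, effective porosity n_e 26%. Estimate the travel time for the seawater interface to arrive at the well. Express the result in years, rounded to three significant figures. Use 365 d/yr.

K = 0.0334 cm/s × 864 = 28.86 m/d
Specific discharge q = 28.86 × 0.0019 = 0.05483 m/d
Seepage velocity v = q / n = 0.05483 / 0.26 = 0.2109 m/d
t = L / v = 311 / 0.2109 = 1475 d
   = 1475 / 365 = 4.04 yr

4.04 years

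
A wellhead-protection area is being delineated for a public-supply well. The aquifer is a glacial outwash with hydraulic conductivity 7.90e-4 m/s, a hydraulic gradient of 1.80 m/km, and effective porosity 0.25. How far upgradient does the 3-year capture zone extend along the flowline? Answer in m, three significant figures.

K = 7.90e-4 m/s × 86400 s/d = 68.26 m/d
Specific discharge q = 68.26 × 0.0018 = 0.1229 m/d
Seepage velocity v = q / n = 0.1229 / 0.25 = 0.4914 m/d
T = 3 yr × 365 = 1095 d
L = v × T = 0.4914 × 1095 = 538.1 m

538 m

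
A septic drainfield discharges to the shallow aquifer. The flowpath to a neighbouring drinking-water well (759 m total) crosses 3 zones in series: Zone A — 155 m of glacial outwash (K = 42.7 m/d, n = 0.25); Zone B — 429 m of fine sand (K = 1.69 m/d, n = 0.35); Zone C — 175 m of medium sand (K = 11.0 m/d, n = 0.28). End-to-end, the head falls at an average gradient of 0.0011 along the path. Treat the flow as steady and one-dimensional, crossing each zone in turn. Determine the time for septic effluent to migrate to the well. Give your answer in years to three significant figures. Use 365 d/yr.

Continuity: the same q passes through each zone, so ΔH = q·Σ(L_j/K_j) — the zones act as resistances in series.
Σ(L/K) = 155/42.7 + 429/1.69 + 175/11.0 = 3.630 + 253.8 + 15.91 = 273.4 d
K_eq = L_total / Σ(L/K) = 759 / 273.4 = 2.776 m/d
q = K_eq · i = 2.776 × 0.0011 = 0.003054 m/d (same in every zone)
Zone A: v = q/n = 0.003054/0.25 = 0.01222 m/d → t_A = 155/0.01222 = 12690 d
Zone B: v = q/n = 0.003054/0.35 = 0.008726 m/d → t_B = 429/0.008726 = 49170 d
Zone C: v = q/n = 0.003054/0.28 = 0.01091 m/d → t_C = 175/0.01091 = 16040 d
Total t = 12690 + 49170 + 16040 = 77900 d
   = 77900 / 365 = 213 yr

213 years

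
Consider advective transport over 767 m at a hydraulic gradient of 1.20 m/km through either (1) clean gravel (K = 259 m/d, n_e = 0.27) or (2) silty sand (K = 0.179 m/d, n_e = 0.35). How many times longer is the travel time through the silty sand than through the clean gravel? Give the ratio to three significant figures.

Unit 1 (clean gravel): v = 259×0.0012/0.27 = 1.151 m/d, t = 767/1.151 = 666.3 d
Unit 2 (silty sand): v = 0.179×0.0012/0.35 = 6.137e-4 m/d, t = 767/6.137e-4 = 1.250e6 d
t(silty sand) / t(clean gravel) = 1.250e6/666.3 = 1880

1880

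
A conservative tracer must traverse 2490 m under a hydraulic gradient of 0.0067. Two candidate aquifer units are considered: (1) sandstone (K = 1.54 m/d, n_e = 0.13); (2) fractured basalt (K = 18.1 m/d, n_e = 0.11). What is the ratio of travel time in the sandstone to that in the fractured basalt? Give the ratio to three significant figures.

Unit 1 (sandstone): v = 1.54×0.0067/0.13 = 0.07937 m/d, t = 2490/0.07937 = 31370 d
Unit 2 (fractured basalt): v = 18.1×0.0067/0.11 = 1.102 m/d, t = 2490/1.102 = 2259 d
t(sandstone) / t(fractured basalt) = 31370/2259 = 13.9

13.9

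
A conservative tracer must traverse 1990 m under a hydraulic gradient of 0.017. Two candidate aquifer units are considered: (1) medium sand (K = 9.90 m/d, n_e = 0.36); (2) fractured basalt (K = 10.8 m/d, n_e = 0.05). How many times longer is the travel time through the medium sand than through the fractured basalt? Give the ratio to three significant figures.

Unit 1 (medium sand): v = 9.90×0.017/0.36 = 0.4675 m/d, t = 1990/0.4675 = 4257 d
Unit 2 (fractured basalt): v = 10.8×0.017/0.05 = 3.672 m/d, t = 1990/3.672 = 541.9 d
t(medium sand) / t(fractured basalt) = 4257/541.9 = 7.85

7.85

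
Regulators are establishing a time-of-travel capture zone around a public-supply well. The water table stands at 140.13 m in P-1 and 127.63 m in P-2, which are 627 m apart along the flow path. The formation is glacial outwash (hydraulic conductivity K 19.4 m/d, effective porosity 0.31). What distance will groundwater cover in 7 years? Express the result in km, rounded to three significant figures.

3.19 km

Hydraulic gradient i = (140.13 − 127.63) / 627 = 12.50 / 627 = 0.01994
Darcy flux q = K·i = 19.4 × 0.01994 = 0.3868 m/d
v = Ki/n = 19.4·0.01994/0.31 = 1.248 m/d
T = 7 yr × 365 = 2555 d
L = v × T = 1.248 × 2555 = 3188 m
   = 3.19 km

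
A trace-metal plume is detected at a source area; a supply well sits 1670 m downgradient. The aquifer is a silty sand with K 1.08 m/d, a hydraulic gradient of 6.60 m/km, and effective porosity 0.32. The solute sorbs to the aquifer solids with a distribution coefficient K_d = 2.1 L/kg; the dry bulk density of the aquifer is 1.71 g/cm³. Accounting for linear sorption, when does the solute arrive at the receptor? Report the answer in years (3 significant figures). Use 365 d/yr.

2510 years

Specific discharge q = 1.08 × 0.0066 = 0.007128 m/d
v = Ki/n = 1.08·0.0066/0.32 = 0.02228 m/d
Retardation R = 1 + ρ_b·K_d/n = 1 + 1.71×2.1/0.32 = 12.22
Contaminant velocity v_c = v/R = 0.02228/12.22 = 0.001823 m/d
t = L/v_c = 1670/0.001823 = 916300 d
   = 916300/365 = 2510 yr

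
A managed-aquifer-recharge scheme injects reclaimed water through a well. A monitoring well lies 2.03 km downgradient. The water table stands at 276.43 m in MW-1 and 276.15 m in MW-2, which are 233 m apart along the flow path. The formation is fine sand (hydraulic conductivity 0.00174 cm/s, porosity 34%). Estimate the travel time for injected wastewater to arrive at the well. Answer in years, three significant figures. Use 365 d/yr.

1050 years

Hydraulic gradient i = (276.43 − 276.15) / 233 = 0.28 / 233 = 0.001202
K = 0.00174 cm/s × 864 = 1.503 m/d
Darcy flux q = K·i = 1.503 × 0.001202 = 0.001807 m/d
v_s = q/n_e = 0.001807/0.34 = 0.005314 m/d
L = 2.03 km = 2030 m
t = L / v = 2030 / 0.005314 = 382000 d
   = 382000 / 365 = 1050 yr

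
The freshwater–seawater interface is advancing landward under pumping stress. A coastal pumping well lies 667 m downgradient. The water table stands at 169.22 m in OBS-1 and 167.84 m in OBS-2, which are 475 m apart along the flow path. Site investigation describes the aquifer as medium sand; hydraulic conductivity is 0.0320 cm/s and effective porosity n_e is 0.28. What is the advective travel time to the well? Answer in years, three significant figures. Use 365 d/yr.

6.37 years

Hydraulic gradient i = (169.22 − 167.84) / 475 = 1.38 / 475 = 0.002905
K = 0.0320 cm/s × 864 = 27.65 m/d
q = Ki = 27.65 × 0.002905 = 0.08032 m/d
Average linear velocity = 0.08032 / 0.28 = 0.2869 m/d
t = L / v = 667 / 0.2869 = 2325 d
   = 2325 / 365 = 6.37 yr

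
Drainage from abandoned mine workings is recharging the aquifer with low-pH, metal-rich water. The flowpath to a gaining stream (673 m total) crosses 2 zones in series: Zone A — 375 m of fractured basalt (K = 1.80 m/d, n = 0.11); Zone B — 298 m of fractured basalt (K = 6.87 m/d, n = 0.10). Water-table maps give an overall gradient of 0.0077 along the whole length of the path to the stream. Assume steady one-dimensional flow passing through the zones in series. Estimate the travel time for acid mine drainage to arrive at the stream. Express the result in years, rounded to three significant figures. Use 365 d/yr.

9.46 years

Steady 1-D flow in series ⇒ the Darcy flux q is identical in every zone and the zone head losses add (resistances L/K in series).
Σ(L/K) = 375/1.80 + 298/6.87 = 208.3 + 43.38 = 251.7 d
K_eq = L_total / Σ(L/K) = 673 / 251.7 = 2.674 m/d
q = K_eq · i = 2.674 × 0.0077 = 0.02059 m/d (same in every zone)
Zone A: v = q/n = 0.02059/0.11 = 0.1872 m/d → t_A = 375/0.1872 = 2004 d
Zone B: v = q/n = 0.02059/0.10 = 0.2059 m/d → t_B = 298/0.2059 = 1447 d
Total t = 2004 + 1447 = 3451 d
   = 3451 / 365 = 9.46 yr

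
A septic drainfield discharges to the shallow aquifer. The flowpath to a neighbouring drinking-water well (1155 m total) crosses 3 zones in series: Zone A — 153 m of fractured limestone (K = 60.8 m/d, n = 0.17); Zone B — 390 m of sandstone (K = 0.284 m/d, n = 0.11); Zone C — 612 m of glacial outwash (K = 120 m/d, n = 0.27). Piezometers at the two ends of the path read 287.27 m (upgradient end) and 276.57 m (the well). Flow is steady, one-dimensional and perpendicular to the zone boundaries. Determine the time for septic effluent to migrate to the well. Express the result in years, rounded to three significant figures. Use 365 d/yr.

82.8 years

Total head drop ΔH = 287.27 − 276.57 = 10.70 m
Continuity: the same q passes through each zone, so ΔH = q·Σ(L_j/K_j) — the zones act as resistances in series.
Σ(L/K) = 153/60.8 + 390/0.284 + 612/120 = 2.516 + 1373 + 5.100 = 1381 d
q = ΔH / Σ(L/K) = 10.70 / 1381 = 0.007749 m/d (same in every zone)
Zone A: v = q/n = 0.007749/0.17 = 0.04558 m/d → t_A = 153/0.04558 = 3357 d
Zone B: v = q/n = 0.007749/0.11 = 0.07044 m/d → t_B = 390/0.07044 = 5536 d
Zone C: v = q/n = 0.007749/0.27 = 0.02870 m/d → t_C = 612/0.02870 = 21320 d
Total t = 3357 + 5536 + 21320 = 30220 d
   = 30220 / 365 = 82.8 yr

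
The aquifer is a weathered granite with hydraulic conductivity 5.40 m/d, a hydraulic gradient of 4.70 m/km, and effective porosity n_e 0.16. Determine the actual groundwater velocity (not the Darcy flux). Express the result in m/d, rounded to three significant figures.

q = Ki = 5.40 × 0.0047 = 0.02538 m/d
Average linear velocity = 0.02538 / 0.16 = 0.1586 m/d

0.159 m/d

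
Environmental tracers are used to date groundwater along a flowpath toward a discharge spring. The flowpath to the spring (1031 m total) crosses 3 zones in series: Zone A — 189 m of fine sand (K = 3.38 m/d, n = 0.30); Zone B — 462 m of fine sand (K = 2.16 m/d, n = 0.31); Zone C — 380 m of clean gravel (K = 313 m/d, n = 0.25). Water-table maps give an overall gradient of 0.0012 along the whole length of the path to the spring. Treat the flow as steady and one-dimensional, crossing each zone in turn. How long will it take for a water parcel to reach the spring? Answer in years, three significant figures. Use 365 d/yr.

177 years

Steady 1-D flow in series ⇒ the Darcy flux q is identical in every zone and the zone head losses add (resistances L/K in series).
Σ(L/K) = 189/3.38 + 462/2.16 + 380/313 = 55.92 + 213.9 + 1.214 = 271.0 d
K_eq = L_total / Σ(L/K) = 1031 / 271.0 = 3.804 m/d
q = K_eq · i = 3.804 × 0.0012 = 0.004565 m/d (same in every zone)
Zone A: v = q/n = 0.004565/0.30 = 0.01522 m/d → t_A = 189/0.01522 = 12420 d
Zone B: v = q/n = 0.004565/0.31 = 0.01473 m/d → t_B = 462/0.01473 = 31370 d
Zone C: v = q/n = 0.004565/0.25 = 0.01826 m/d → t_C = 380/0.01826 = 20810 d
Total t = 12420 + 31370 + 20810 = 64600 d
   = 64600 / 365 = 177 yr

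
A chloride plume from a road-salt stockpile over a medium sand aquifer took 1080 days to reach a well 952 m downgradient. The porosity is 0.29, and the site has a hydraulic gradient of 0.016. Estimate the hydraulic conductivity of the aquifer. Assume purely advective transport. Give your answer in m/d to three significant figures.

v = L / t = 952 / 1080 = 0.8815 m/d
K = v · n / i = 0.8815 × 0.29 / 0.016 = 16.0 m/d

16.0 m/d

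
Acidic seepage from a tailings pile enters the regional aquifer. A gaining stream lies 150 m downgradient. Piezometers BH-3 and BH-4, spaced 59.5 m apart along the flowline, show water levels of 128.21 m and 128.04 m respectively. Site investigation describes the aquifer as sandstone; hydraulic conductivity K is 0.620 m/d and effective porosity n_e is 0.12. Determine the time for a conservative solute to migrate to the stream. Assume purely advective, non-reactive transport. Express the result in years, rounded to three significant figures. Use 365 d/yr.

Hydraulic gradient i = (128.21 − 128.04) / 59.5 = 0.17 / 59.5 = 0.002857
Darcy flux q = K·i = 0.620 × 0.002857 = 0.001771 m/d
v_s = q/n_e = 0.001771/0.12 = 0.01476 m/d
t = L / v = 150 / 0.01476 = 10160 d
   = 10160 / 365 = 27.8 yr

27.8 years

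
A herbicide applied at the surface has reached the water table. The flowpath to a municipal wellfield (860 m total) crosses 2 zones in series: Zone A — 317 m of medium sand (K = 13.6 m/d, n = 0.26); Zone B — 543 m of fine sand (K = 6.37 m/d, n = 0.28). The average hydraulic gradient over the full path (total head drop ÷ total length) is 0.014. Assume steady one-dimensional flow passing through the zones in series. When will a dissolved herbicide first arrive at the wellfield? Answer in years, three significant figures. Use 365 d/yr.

Steady 1-D flow in series ⇒ the Darcy flux q is identical in every zone and the zone head losses add (resistances L/K in series).
Σ(L/K) = 317/13.6 + 543/6.37 = 23.31 + 85.24 = 108.6 d
K_eq = L_total / Σ(L/K) = 860 / 108.6 = 7.922 m/d
q = K_eq · i = 7.922 × 0.014 = 0.1109 m/d (same in every zone)
Zone A: v = q/n = 0.1109/0.26 = 0.4266 m/d → t_A = 317/0.4266 = 743.1 d
Zone B: v = q/n = 0.1109/0.28 = 0.3961 m/d → t_B = 543/0.3961 = 1371 d
Total t = 743.1 + 1371 = 2114 d
   = 2114 / 365 = 5.79 yr

5.79 years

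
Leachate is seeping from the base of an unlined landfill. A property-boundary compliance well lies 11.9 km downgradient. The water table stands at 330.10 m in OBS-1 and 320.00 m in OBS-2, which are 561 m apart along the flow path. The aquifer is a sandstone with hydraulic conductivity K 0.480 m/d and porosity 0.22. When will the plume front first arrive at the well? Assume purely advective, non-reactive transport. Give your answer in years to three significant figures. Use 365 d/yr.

830 years

Hydraulic gradient i = (330.10 − 320.00) / 561 = 10.10 / 561 = 0.01800
q = Ki = 0.480 × 0.01800 = 0.008642 m/d
v_s = q/n_e = 0.008642/0.22 = 0.03928 m/d
L = 11.9 km = 11900 m
t = L / v = 11900 / 0.03928 = 302900 d
   = 302900 / 365 = 830 yr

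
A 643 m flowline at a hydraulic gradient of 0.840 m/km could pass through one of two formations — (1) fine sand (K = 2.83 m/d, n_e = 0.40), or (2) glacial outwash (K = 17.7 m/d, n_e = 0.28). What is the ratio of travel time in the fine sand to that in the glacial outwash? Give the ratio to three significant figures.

8.93

Unit 1 (fine sand): v = 2.83×8.4e-4/0.40 = 0.005943 m/d, t = 643/0.005943 = 108200 d
Unit 2 (glacial outwash): v = 17.7×8.4e-4/0.28 = 0.05310 m/d, t = 643/0.05310 = 12110 d
t(fine sand) / t(glacial outwash) = 108200/12110 = 8.93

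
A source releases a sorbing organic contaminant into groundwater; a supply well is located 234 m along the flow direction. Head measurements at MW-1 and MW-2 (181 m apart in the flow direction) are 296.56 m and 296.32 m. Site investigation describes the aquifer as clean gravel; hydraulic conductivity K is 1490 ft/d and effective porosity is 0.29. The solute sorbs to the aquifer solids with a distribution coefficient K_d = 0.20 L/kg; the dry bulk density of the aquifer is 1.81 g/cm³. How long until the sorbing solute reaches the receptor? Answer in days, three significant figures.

Hydraulic gradient i = (296.56 − 296.32) / 181 = 0.24 / 181 = 0.001326
K = 1490 ft/d × 0.3048 = 454.2 m/d
Specific discharge q = 454.2 × 0.001326 = 0.6022 m/d
Average linear velocity = 0.6022 / 0.29 = 2.077 m/d
Retardation R = 1 + ρ_b·K_d/n = 1 + 1.81×0.20/0.29 = 2.248
Contaminant velocity v_c = v/R = 2.077/2.248 = 0.9236 m/d
t = L/v_c = 234/0.9236 = 253.4 d

253 days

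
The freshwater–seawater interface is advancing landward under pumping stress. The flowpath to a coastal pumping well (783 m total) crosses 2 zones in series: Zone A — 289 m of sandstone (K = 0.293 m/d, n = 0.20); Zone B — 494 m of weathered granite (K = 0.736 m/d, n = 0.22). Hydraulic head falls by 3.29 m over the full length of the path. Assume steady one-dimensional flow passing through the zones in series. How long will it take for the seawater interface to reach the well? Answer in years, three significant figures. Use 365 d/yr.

230 years

Continuity: the same q passes through each zone, so ΔH = q·Σ(L_j/K_j) — the zones act as resistances in series.
Σ(L/K) = 289/0.293 + 494/0.736 = 986.3 + 671.2 = 1658 d
q = ΔH / Σ(L/K) = 3.29 / 1658 = 0.001985 m/d (same in every zone)
Zone A: v = q/n = 0.001985/0.20 = 0.009924 m/d → t_A = 289/0.009924 = 29120 d
Zone B: v = q/n = 0.001985/0.22 = 0.009022 m/d → t_B = 494/0.009022 = 54750 d
Total t = 29120 + 54750 = 83870 d
   = 83870 / 365 = 230 yr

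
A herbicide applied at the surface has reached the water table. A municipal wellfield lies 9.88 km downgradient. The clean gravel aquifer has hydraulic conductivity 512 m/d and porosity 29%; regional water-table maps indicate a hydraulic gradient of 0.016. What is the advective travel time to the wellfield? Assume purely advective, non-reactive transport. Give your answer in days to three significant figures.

350 days

q = Ki = 512 × 0.016 = 8.192 m/d
v = Ki/n = 512·0.016/0.29 = 28.25 m/d
L = 9.88 km = 9880 m
t = L / v = 9880 / 28.25 = 349.8 d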